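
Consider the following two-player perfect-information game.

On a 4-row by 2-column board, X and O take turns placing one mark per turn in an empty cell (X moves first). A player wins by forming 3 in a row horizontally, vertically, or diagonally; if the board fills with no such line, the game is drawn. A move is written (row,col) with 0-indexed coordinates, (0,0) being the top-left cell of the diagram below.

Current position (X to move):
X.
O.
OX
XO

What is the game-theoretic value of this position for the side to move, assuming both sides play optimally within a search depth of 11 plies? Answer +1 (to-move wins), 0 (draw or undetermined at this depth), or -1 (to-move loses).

value(X./O./OX/XO, X) = 0

ply 1, X at X./O./OX/XO | (0,1)=+0→XX/O./OX/XO*; (1,1)=+0→X./OX/OX/XO
ply 2, O at XX/O./OX/XO | (1,1)=+0→XX/OO/OX/XO*
ply 3: XX/OO/OX/XO is terminal +0 (X); from X./O./OX/XO depth 11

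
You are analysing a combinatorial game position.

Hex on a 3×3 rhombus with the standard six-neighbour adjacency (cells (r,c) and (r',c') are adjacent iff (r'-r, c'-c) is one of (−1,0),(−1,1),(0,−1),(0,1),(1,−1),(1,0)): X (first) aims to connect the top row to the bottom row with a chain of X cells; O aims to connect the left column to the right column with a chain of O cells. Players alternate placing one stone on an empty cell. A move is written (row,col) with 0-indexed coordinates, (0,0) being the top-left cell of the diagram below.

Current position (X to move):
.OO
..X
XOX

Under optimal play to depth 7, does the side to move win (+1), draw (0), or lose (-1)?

p1 X@[.OO/..X/XOX]: (0,0)[XOO/..X/XOX]-1* (1,0)[.OO/X.X/XOX]-1 (1,1)[.OO/.XX/XOX]-1
p2 O@[XOO/..X/XOX]: (1,0)[XOO/O.X/XOX]+1* (1,1)[XOO/.OX/XOX]-1
p3 X@[XOO/O.X/XOX] terminal -1; root [.OO/..X/XOX] d7

value(.OO/..X/XOX, X) = -1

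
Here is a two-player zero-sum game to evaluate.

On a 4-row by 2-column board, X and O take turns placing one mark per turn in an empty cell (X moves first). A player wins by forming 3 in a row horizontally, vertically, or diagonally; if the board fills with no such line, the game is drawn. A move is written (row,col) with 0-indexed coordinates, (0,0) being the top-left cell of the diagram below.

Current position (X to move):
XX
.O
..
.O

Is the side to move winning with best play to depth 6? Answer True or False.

X winning at [XX/.O/../.O]: False

ply 1, X at XX/.O/../.O | (1,0)=-1→XX/XO/../.O; (2,0)=-1→XX/.O/X./.O; (2,1)=+0→XX/.O/.X/.O*; (3,0)=-1→XX/.O/../XO
ply 2, O at XX/.O/.X/.O | (1,0)=+0→XX/OO/.X/.O*; (2,0)=+0→XX/.O/OX/.O; (3,0)=+0→XX/.O/.X/OO
ply 3, X at XX/OO/.X/.O | (2,0)=+0→XX/OO/XX/.O*; (3,0)=+0→XX/OO/.X/XO
ply 4, O at XX/OO/XX/.O | (3,0)=+0→XX/OO/XX/OO*
ply 5: XX/OO/XX/OO is terminal +0 (X); from XX/.O/../.O depth 6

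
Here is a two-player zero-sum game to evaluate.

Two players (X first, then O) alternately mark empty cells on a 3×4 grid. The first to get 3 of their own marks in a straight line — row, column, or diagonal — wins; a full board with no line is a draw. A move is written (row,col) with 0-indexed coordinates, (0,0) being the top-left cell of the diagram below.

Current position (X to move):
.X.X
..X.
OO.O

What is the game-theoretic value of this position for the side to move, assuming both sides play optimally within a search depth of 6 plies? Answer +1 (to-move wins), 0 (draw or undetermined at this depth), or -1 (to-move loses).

value(.X.X/..X./OO.O, X) = +1

ply 1, X at .X.X/..X./OO.O | (0,0)=-1→XX.X/..X./OO.O; (0,2)=+1→.XXX/..X./OO.O*; (1,0)=-1→.X.X/X.X./OO.O; (1,1)=-1→.X.X/.XX./OO.O; (1,3)=-1→.X.X/..XX/OO.O; (2,2)=+1→.X.X/..X./OOXO
ply 2: .XXX/..X./OO.O is terminal -1 (O); from .X.X/..X./OO.O depth 6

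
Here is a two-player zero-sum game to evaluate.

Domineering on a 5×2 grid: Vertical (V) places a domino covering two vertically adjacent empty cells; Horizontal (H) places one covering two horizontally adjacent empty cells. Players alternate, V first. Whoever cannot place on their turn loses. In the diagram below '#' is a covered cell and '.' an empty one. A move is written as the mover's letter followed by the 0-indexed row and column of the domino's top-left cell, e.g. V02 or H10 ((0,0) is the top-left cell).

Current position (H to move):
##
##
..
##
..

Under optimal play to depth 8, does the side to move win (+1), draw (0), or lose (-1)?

p1 H@[##/##/../##/..]: H20[##/##/##/##/..]+1* H40[##/##/../##/##]+1
p2 V@[##/##/##/##/..] terminal -1; root [##/##/../##/..] d8

value(##/##/../##/.., H) = +1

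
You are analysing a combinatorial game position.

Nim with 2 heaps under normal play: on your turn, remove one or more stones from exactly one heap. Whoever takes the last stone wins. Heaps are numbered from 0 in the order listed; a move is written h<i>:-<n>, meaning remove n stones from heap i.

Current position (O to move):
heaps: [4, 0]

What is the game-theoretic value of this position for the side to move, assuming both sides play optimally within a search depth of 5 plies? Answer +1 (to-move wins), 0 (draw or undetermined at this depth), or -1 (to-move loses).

p1 O@[(4,0)]: h0:-1[(3,0)]-1 h0:-2[(2,0)]-1 h0:-3[(1,0)]-1 h0:-4[(0,0)]+1*
p2 X@[(0,0)] terminal -1; root [(4,0)] d5

value((4,0), O) = +1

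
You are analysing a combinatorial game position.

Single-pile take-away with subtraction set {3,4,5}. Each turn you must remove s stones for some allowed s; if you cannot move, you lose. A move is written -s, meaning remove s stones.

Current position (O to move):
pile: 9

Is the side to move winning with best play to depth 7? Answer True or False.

O winning at [9]: False

p1 O@[9]: -3[6]-1* -4[5]-1 -5[4]-1
p2 X@[6]: -3[3]-1 -4[2]+1* -5[1]+1
p3 O@[2] terminal -1; root [9] d7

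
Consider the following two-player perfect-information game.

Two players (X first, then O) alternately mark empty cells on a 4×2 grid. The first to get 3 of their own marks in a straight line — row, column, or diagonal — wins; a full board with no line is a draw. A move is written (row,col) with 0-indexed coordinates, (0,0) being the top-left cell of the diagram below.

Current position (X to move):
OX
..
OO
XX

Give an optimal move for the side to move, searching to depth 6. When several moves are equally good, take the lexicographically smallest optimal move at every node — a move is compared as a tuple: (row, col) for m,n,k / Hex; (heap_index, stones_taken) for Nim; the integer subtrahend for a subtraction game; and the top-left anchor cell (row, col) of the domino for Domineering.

X's best at [OX/../OO/XX]: (1,0)

[OX/../OO/XX] X move#1: (1,0):+0/OX/X./OO/XX*, (1,1):-1/OX/.X/OO/XX
[OX/X./OO/XX] O move#2: (1,1):+0/OX/XO/OO/XX*
[OX/XO/OO/XX] end (terminal +0, X#3); searched OX/../OO/XX to 6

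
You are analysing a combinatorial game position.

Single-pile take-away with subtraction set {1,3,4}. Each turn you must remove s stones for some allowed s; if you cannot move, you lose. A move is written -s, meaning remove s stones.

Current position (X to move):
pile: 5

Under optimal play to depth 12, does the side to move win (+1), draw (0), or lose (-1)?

value(5, X) = +1

ply 1, X at 5 | -1=-1→4; -3=+1→2*; -4=-1→1
ply 2, O at 2 | -1=-1→1*
ply 3, X at 1 | -1=+1→0*
ply 4: 0 is terminal -1 (O); from 5 depth 12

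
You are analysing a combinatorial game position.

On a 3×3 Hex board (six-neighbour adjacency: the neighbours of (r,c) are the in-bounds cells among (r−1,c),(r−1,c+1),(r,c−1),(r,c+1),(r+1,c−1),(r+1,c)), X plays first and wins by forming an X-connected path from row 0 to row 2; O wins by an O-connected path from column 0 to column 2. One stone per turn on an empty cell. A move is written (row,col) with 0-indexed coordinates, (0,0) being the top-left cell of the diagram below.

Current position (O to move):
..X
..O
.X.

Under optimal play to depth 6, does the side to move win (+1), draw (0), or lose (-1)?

value(..X/..O/.X., O) = +1

p1 O@[..X/..O/.X.]: (0,0)[O.X/..O/.X.]-1 (0,1)[.OX/..O/.X.]-1 (1,0)[..X/O.O/.X.]-1 (1,1)[..X/.OO/.X.]+1* (2,0)[..X/..O/OX.]-1 (2,2)[..X/..O/.XO]-1
p2 X@[..X/.OO/.X.]: (0,0)[X.X/.OO/.X.]-1* (0,1)[.XX/.OO/.X.]-1 (1,0)[..X/XOO/.X.]-1 (2,0)[..X/.OO/XX.]-1 (2,2)[..X/.OO/.XX]-1
p3 O@[X.X/.OO/.X.]: (0,1)[XOX/.OO/.X.]+1* (1,0)[X.X/OOO/.X.]+1 (2,0)[X.X/.OO/OX.]+1 (2,2)[X.X/.OO/.XO]+1
p4 X@[XOX/.OO/.X.]: (1,0)[XOX/XOO/.X.]-1* (2,0)[XOX/.OO/XX.]-1 (2,2)[XOX/.OO/.XX]-1
p5 O@[XOX/XOO/.X.]: (2,0)[XOX/XOO/OX.]+1* (2,2)[XOX/XOO/.XO]-1
p6 X@[XOX/XOO/OX.] terminal -1; root [..X/..O/.X.] d6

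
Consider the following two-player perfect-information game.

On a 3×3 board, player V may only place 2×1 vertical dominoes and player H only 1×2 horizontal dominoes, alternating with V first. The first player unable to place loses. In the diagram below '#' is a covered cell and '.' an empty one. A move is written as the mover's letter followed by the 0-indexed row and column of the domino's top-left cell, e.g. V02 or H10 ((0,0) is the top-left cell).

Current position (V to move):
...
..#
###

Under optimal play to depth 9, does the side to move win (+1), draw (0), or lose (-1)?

[.../..#/###] V move#1: V00:-1/#../#.#/###, V01:+1/.#./.##/###*
[.#./.##/###] end (terminal -1, H#2); searched .../..#/### to 9

value(.../..#/###, V) = +1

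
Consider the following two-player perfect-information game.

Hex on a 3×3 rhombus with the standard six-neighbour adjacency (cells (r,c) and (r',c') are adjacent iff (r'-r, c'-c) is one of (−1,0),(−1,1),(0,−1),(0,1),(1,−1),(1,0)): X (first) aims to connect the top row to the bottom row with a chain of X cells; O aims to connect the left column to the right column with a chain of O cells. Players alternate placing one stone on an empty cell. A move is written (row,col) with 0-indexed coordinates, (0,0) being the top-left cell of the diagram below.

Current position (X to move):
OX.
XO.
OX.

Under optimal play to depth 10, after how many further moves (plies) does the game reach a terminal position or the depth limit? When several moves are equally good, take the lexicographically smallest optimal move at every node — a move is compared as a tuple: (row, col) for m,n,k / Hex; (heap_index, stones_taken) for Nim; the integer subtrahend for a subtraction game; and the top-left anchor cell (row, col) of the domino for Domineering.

[OX./XO./OX.] X move#1: (0,2):-1/OXX/XO./OX.*, (1,2):-1/OX./XOX/OX., (2,2):-1/OX./XO./OXX
[OXX/XO./OX.] O move#2: (1,2):+1/OXX/XOO/OX.*, (2,2):-1/OXX/XO./OXO
[OXX/XOO/OX.] end (terminal -1, X#3); searched OX./XO./OX. to 10

PV length from [OX./XO./OX.]: 2 plies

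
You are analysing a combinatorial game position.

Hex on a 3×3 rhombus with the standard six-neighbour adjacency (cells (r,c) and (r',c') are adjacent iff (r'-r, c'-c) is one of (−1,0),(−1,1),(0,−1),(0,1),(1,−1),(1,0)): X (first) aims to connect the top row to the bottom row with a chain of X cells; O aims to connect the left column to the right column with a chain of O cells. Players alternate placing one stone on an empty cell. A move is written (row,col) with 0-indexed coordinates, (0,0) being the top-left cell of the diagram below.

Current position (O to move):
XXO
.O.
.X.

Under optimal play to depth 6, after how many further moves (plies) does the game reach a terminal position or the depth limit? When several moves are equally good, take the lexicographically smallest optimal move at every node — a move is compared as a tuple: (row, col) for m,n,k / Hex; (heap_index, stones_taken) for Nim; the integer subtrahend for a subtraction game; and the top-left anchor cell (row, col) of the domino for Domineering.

PV length from [XXO/.O./.X.]: 1 ply

p1 O@[XXO/.O./.X.]: (1,0)[XXO/OO./.X.]+1* (1,2)[XXO/.OO/.X.]+1 (2,0)[XXO/.O./OX.]+1 (2,2)[XXO/.O./.XO]+1
p2 X@[XXO/OO./.X.] terminal -1; root [XXO/.O./.X.] d6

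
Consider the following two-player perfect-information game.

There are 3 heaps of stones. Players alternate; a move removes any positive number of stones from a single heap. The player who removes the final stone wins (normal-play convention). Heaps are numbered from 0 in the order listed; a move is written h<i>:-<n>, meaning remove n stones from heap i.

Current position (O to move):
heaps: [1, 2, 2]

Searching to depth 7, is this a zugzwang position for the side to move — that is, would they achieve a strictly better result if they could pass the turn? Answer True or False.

ply 1, O at (1,2,2) | h0:-1=+1→(0,2,2)*; h1:-1=-1→(1,1,2); h1:-2=-1→(1,0,2); h2:-1=-1→(1,2,1); h2:-2=-1→(1,2,0)
ply 2, X at (0,2,2) | h1:-1=-1→(0,1,2)*; h1:-2=-1→(0,0,2); h2:-1=-1→(0,2,1); h2:-2=-1→(0,2,0)
ply 3, O at (0,1,2) | h1:-1=-1→(0,0,2); h2:-1=+1→(0,1,1)*; h2:-2=-1→(0,1,0)
ply 4, X at (0,1,1) | h1:-1=-1→(0,0,1)*; h2:-1=-1→(0,1,0)
ply 5, O at (0,0,1) | h2:-1=+1→(0,0,0)*
ply 6: (0,0,0) is terminal -1 (X); from (1,2,2) depth 7
suppose O passes — search the same position with X to move:
pass> ply 1, X at (1,2,2) | h0:-1=+1→(0,2,2)*; h1:-1=-1→(1,1,2); h1:-2=-1→(1,0,2); h2:-1=-1→(1,2,1); h2:-2=-1→(1,2,0)
pass> ply 2, O at (0,2,2) | h1:-1=-1→(0,1,2)*; h1:-2=-1→(0,0,2); h2:-1=-1→(0,2,1); h2:-2=-1→(0,2,0)
pass> ply 3, X at (0,1,2) | h1:-1=-1→(0,0,2); h2:-1=+1→(0,1,1)*; h2:-2=-1→(0,1,0)
pass> ply 4, O at (0,1,1) | h1:-1=-1→(0,0,1)*; h2:-1=-1→(0,1,0)
pass> ply 5, X at (0,0,1) | h2:-1=+1→(0,0,0)*
pass> ply 6: (0,0,0) is terminal -1 (O); from (1,2,2) depth 7
for O: play +1, pass -1

zugzwang((1,2,2), O) = False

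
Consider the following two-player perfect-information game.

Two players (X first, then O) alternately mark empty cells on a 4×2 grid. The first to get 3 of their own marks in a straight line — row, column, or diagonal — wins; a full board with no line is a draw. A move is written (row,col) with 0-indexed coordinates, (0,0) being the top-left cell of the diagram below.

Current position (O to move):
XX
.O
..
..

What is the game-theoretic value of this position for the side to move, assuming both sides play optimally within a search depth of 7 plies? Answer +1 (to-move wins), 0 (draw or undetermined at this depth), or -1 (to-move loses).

value(XX/.O/../.., O) = 0

[XX/.O/../..] O move#1: (1,0):+0/XX/OO/../..*, (2,0):+0/XX/.O/O./.., (2,1):+0/XX/.O/.O/.., (3,0):+0/XX/.O/../O., (3,1):+0/XX/.O/../.O
[XX/OO/../..] X move#2: (2,0):+0/XX/OO/X./..*, (2,1):+0/XX/OO/.X/.., (3,0):+0/XX/OO/../X., (3,1):+0/XX/OO/../.X
[XX/OO/X./..] O move#3: (2,1):+0/XX/OO/XO/..*, (3,0):+0/XX/OO/X./O., (3,1):+0/XX/OO/X./.O
[XX/OO/XO/..] X move#4: (3,0):-1/XX/OO/XO/X., (3,1):+0/XX/OO/XO/.X*
[XX/OO/XO/.X] O move#5: (3,0):+0/XX/OO/XO/OX*
[XX/OO/XO/OX] end (terminal +0, X#6); searched XX/.O/../.. to 7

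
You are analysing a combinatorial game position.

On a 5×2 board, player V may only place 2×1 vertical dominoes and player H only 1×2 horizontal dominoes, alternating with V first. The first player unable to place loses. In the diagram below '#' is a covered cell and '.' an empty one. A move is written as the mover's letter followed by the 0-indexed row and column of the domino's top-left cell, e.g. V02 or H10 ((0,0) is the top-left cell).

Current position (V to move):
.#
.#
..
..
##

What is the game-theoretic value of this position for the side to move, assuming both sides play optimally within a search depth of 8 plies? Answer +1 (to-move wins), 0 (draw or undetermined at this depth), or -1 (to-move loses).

ply 1, V at .#/.#/../../## | V00=-1→##/##/../../##; V10=-1→.#/##/#./../##; V20=+1→.#/.#/#./#./##*; V21=+1→.#/.#/.#/.#/##
ply 2: .#/.#/#./#./## is terminal -1 (H); from .#/.#/../../## depth 8

value(.#/.#/../../##, V) = +1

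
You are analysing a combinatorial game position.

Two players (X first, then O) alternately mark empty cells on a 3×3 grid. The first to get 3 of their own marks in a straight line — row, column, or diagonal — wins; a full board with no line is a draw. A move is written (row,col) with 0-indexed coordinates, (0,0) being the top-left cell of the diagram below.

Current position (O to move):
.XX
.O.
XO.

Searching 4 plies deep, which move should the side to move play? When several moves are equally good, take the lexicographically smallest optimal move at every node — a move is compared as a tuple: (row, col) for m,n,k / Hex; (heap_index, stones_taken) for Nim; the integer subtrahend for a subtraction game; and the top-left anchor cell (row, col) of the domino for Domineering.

O's best at [.XX/.O./XO.]: (0,0)

[.XX/.O./XO.] O move#1: (0,0):+0/OXX/.O./XO.*, (1,0):-1/.XX/OO./XO., (1,2):-1/.XX/.OO/XO., (2,2):-1/.XX/.O./XOO
[OXX/.O./XO.] X move#2: (1,0):-1/OXX/XO./XO., (1,2):-1/OXX/.OX/XO., (2,2):+0/OXX/.O./XOX*
[OXX/.O./XOX] O move#3: (1,0):-1/OXX/OO./XOX, (1,2):+0/OXX/.OO/XOX*
[OXX/.OO/XOX] X move#4: (1,0):+0/OXX/XOO/XOX*
[OXX/XOO/XOX] end (terminal +0, O#5); searched .XX/.O./XO. to 4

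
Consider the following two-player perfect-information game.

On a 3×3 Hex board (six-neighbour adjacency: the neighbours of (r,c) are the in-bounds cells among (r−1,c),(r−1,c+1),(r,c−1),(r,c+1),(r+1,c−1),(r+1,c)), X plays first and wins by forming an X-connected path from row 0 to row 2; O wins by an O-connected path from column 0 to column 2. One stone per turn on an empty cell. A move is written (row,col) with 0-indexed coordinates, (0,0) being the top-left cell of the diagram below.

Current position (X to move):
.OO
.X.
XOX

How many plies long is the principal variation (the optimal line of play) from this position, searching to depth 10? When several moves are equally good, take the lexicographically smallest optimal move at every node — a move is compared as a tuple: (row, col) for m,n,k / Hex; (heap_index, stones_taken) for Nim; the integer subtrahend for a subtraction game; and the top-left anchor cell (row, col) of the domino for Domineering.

p1 X@[.OO/.X./XOX]: (0,0)[XOO/.X./XOX]-1* (1,0)[.OO/XX./XOX]-1 (1,2)[.OO/.XX/XOX]-1
p2 O@[XOO/.X./XOX]: (1,0)[XOO/OX./XOX]+1* (1,2)[XOO/.XO/XOX]-1
p3 X@[XOO/OX./XOX] terminal -1; root [.OO/.X./XOX] d10

PV length from [.OO/.X./XOX]: 2 plies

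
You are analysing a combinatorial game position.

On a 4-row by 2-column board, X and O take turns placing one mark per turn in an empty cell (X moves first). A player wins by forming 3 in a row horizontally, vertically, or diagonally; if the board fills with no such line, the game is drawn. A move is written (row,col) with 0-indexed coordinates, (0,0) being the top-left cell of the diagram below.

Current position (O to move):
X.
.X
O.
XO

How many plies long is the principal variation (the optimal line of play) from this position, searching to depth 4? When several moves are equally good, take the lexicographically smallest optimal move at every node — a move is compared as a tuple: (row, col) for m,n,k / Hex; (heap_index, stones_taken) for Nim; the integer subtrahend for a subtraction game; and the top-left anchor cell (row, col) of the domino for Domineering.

[X./.X/O./XO] O move#1: (0,1):+0/XO/.X/O./XO*, (1,0):+0/X./OX/O./XO, (2,1):+0/X./.X/OO/XO
[XO/.X/O./XO] X move#2: (1,0):+0/XO/XX/O./XO*, (2,1):+0/XO/.X/OX/XO
[XO/XX/O./XO] O move#3: (2,1):+0/XO/XX/OO/XO*
[XO/XX/OO/XO] end (terminal +0, X#4); searched X./.X/O./XO to 4

PV length from [X./.X/O./XO]: 3 plies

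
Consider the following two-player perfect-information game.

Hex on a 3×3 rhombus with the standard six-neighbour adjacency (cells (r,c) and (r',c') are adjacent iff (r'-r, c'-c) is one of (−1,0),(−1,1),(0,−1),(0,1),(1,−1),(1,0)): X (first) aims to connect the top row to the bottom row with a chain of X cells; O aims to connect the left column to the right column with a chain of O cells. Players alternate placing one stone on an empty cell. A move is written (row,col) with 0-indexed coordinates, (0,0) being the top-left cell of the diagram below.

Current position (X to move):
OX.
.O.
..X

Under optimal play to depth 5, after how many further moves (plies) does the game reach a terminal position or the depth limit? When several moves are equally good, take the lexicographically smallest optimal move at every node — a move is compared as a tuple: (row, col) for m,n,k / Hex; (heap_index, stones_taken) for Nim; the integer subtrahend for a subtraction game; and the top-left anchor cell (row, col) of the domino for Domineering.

[OX./.O./..X] X move#1: (0,2):-1/OXX/.O./..X*, (1,0):-1/OX./XO./..X, (1,2):-1/OX./.OX/..X, (2,0):-1/OX./.O./X.X, (2,1):-1/OX./.O./.XX
[OXX/.O./..X] O move#2: (1,0):-1/OXX/OO./..X, (1,2):+1/OXX/.OO/..X*, (2,0):-1/OXX/.O./O.X, (2,1):-1/OXX/.O./.OX
[OXX/.OO/..X] X move#3: (1,0):-1/OXX/XOO/..X*, (2,0):-1/OXX/.OO/X.X, (2,1):-1/OXX/.OO/.XX
[OXX/XOO/..X] O move#4: (2,0):+1/OXX/XOO/O.X*, (2,1):-1/OXX/XOO/.OX
[OXX/XOO/O.X] end (terminal -1, X#5); searched OX./.O./..X to 5

PV length from [OX./.O./..X]: 4 plies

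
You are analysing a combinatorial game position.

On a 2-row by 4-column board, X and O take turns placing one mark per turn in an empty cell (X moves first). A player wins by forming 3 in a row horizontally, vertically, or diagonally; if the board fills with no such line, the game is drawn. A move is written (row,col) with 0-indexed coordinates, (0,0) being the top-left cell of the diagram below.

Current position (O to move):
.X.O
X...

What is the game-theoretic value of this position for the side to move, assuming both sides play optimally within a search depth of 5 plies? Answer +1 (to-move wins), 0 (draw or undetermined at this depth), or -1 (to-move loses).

p1 O@[.X.O/X...]: (0,0)[OX.O/X...]+0* (0,2)[.XOO/X...]+0 (1,1)[.X.O/XO..]+0 (1,2)[.X.O/X.O.]+0 (1,3)[.X.O/X..O]+0
p2 X@[OX.O/X...]: (0,2)[OXXO/X...]+0* (1,1)[OX.O/XX..]+0 (1,2)[OX.O/X.X.]+0 (1,3)[OX.O/X..X]+0
p3 O@[OXXO/X...]: (1,1)[OXXO/XO..]+0* (1,2)[OXXO/X.O.]+0 (1,3)[OXXO/X..O]+0
p4 X@[OXXO/XO..]: (1,2)[OXXO/XOX.]+0* (1,3)[OXXO/XO.X]+0
p5 O@[OXXO/XOX.]: (1,3)[OXXO/XOXO]+0*
p6 X@[OXXO/XOXO] terminal +0; root [.X.O/X...] d5

value(.X.O/X..., O) = 0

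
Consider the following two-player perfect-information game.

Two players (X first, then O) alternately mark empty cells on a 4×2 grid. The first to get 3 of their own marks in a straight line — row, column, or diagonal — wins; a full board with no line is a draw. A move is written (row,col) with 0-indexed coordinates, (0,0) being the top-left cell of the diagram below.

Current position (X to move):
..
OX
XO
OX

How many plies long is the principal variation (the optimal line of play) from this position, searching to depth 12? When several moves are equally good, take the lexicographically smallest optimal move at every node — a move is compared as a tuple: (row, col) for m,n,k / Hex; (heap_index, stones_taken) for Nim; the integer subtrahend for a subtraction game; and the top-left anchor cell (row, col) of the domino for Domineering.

PV length from [../OX/XO/OX]: 2 plies

[../OX/XO/OX] X move#1: (0,0):+0/X./OX/XO/OX*, (0,1):+0/.X/OX/XO/OX
[X./OX/XO/OX] O move#2: (0,1):+0/XO/OX/XO/OX*
[XO/OX/XO/OX] end (terminal +0, X#3); searched ../OX/XO/OX to 12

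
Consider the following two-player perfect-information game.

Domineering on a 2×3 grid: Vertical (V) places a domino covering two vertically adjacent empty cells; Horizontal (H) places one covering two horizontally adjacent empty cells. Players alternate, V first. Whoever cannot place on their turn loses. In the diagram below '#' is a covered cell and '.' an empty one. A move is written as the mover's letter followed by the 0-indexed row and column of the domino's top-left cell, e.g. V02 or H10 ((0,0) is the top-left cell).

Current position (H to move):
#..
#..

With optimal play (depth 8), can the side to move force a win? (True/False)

H winning at [#../#..]: True

p1 H@[#../#..]: H01[###/#..]+1* H11[#../###]+1
p2 V@[###/#..] terminal -1; root [#../#..] d8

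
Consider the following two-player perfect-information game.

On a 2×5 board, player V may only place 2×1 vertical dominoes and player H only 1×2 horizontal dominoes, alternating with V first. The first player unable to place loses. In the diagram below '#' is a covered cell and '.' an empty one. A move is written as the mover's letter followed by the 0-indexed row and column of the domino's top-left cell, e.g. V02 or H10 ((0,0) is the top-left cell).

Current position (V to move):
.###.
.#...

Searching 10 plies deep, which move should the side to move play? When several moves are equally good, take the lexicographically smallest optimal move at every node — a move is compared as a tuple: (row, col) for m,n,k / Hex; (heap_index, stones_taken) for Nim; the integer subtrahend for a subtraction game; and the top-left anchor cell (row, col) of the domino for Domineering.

p1 V@[.###./.#...]: V00[####./##...]-1 V04[.####/.#..#]+1*
p2 H@[.####/.#..#]: H12[.####/.####]-1*
p3 V@[.####/.####]: V00[#####/#####]+1*
p4 H@[#####/#####] terminal -1; root [.###./.#...] d10

V's best at [.###./.#...]: V04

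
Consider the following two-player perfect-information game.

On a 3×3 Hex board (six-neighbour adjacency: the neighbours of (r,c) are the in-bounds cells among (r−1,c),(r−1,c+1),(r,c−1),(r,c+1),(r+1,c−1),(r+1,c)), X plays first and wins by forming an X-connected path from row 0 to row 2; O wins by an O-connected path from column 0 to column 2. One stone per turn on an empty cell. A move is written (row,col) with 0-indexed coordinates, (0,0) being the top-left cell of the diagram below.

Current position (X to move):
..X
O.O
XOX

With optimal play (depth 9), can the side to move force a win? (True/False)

X winning at [..X/O.O/XOX]: True

[..X/O.O/XOX] X move#1: (0,0):-1/X.X/O.O/XOX, (0,1):-1/.XX/O.O/XOX, (1,1):+1/..X/OXO/XOX*
[..X/OXO/XOX] end (terminal -1, O#2); searched ..X/O.O/XOX to 9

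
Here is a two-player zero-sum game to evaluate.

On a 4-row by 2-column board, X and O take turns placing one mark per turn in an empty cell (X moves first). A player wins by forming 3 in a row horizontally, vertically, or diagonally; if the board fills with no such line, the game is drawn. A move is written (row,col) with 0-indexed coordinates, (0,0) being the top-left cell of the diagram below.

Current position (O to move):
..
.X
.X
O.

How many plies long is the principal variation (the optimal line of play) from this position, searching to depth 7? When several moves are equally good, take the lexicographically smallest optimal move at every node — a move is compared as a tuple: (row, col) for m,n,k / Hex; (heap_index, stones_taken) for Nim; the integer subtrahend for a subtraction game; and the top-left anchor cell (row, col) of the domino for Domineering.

p1 O@[../.X/.X/O.]: (0,0)[O./.X/.X/O.]-1* (0,1)[.O/.X/.X/O.]-1 (1,0)[../OX/.X/O.]-1 (2,0)[../.X/OX/O.]-1 (3,1)[../.X/.X/OO]-1
p2 X@[O./.X/.X/O.]: (0,1)[OX/.X/.X/O.]+1* (1,0)[O./XX/.X/O.]+1 (2,0)[O./.X/XX/O.]+1 (3,1)[O./.X/.X/OX]+1
p3 O@[OX/.X/.X/O.] terminal -1; root [../.X/.X/O.] d7

PV length from [../.X/.X/O.]: 2 plies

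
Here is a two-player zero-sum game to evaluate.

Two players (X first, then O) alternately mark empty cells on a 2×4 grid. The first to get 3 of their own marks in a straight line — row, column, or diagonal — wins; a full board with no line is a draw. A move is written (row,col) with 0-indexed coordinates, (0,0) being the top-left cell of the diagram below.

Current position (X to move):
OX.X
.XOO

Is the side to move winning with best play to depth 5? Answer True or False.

X winning at [OX.X/.XOO]: True

ply 1, X at OX.X/.XOO | (0,2)=+1→OXXX/.XOO*; (1,0)=+0→OX.X/XXOO
ply 2: OXXX/.XOO is terminal -1 (O); from OX.X/.XOO depth 5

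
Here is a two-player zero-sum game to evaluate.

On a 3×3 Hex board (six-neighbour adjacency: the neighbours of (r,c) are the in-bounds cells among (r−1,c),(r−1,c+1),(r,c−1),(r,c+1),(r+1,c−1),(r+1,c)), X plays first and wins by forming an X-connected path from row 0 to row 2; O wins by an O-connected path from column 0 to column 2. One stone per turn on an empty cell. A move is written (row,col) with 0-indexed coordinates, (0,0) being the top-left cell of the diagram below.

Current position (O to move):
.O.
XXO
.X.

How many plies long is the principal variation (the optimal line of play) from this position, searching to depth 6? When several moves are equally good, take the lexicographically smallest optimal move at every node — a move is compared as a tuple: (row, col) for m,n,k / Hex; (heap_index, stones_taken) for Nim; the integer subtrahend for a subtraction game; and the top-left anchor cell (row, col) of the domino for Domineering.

ply 1, O at .O./XXO/.X. | (0,0)=-1→OO./XXO/.X.*; (0,2)=-1→.OO/XXO/.X.; (2,0)=-1→.O./XXO/OX.; (2,2)=-1→.O./XXO/.XO
ply 2, X at OO./XXO/.X. | (0,2)=+1→OOX/XXO/.X.*; (2,0)=-1→OO./XXO/XX.; (2,2)=-1→OO./XXO/.XX
ply 3: OOX/XXO/.X. is terminal -1 (O); from .O./XXO/.X. depth 6

PV length from [.O./XXO/.X.]: 2 plies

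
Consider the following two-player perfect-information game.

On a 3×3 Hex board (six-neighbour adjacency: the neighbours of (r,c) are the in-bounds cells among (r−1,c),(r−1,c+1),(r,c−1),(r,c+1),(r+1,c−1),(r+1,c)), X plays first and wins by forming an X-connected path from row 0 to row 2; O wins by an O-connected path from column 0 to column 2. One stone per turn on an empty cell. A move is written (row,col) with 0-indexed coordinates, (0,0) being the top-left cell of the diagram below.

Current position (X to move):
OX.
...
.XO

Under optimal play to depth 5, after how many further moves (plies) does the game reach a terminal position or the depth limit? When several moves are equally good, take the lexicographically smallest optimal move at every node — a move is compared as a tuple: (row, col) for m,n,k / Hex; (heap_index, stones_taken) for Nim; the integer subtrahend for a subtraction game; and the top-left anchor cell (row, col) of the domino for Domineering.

PV length from [OX./.../.XO]: 3 plies

[OX./.../.XO] X move#1: (0,2):+1/OXX/.../.XO*, (1,0):+1/OX./X../.XO, (1,1):+1/OX./.X./.XO, (1,2):+1/OX./..X/.XO, (2,0):+1/OX./.../XXO
[OXX/.../.XO] O move#2: (1,0):-1/OXX/O../.XO*, (1,1):-1/OXX/.O./.XO, (1,2):-1/OXX/..O/.XO, (2,0):-1/OXX/.../OXO
[OXX/O../.XO] X move#3: (1,1):+1/OXX/OX./.XO*, (1,2):+1/OXX/O.X/.XO, (2,0):+1/OXX/O../XXO
[OXX/OX./.XO] end (terminal -1, O#4); searched OX./.../.XO to 5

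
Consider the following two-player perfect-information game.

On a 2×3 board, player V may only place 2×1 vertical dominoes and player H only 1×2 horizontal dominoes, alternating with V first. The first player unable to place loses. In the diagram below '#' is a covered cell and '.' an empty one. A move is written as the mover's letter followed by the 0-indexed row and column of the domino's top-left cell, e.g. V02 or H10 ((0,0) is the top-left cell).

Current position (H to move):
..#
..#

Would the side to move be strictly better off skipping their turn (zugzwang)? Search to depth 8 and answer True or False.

zugzwang(..#/..#, H) = False

p1 H@[..#/..#]: H00[###/..#]+1* H10[..#/###]+1
p2 V@[###/..#] terminal -1; root [..#/..#] d8
suppose H passes — search the same position with V to move:
pass> p1 V@[..#/..#]: V00[#.#/#.#]+1* V01[.##/.##]+1
pass> p2 H@[#.#/#.#] terminal -1; root [..#/..#] d8
for H: play +1, pass -1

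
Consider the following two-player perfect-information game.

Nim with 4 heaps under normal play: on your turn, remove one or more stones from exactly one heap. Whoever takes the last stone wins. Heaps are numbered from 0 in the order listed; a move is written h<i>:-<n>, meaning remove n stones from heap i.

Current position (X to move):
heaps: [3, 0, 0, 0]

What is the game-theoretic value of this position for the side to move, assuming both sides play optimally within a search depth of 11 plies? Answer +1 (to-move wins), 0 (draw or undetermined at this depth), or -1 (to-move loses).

ply 1, X at (3,0,0,0) | h0:-1=-1→(2,0,0,0); h0:-2=-1→(1,0,0,0); h0:-3=+1→(0,0,0,0)*
ply 2: (0,0,0,0) is terminal -1 (O); from (3,0,0,0) depth 11

value((3,0,0,0), X) = +1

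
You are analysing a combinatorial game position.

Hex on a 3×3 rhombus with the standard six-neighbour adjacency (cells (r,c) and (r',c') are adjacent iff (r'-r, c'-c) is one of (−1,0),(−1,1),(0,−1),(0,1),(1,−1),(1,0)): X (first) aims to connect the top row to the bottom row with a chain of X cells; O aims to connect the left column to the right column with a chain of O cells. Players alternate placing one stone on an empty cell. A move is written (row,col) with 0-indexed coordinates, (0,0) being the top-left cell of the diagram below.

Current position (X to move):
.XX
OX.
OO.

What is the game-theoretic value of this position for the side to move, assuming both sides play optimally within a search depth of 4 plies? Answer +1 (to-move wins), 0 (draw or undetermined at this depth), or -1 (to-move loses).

p1 X@[.XX/OX./OO.]: (0,0)[XXX/OX./OO.]-1* (1,2)[.XX/OXX/OO.]-1 (2,2)[.XX/OX./OOX]-1
p2 O@[XXX/OX./OO.]: (1,2)[XXX/OXO/OO.]+1* (2,2)[XXX/OX./OOO]+1
p3 X@[XXX/OXO/OO.] terminal -1; root [.XX/OX./OO.] d4

value(.XX/OX./OO., X) = -1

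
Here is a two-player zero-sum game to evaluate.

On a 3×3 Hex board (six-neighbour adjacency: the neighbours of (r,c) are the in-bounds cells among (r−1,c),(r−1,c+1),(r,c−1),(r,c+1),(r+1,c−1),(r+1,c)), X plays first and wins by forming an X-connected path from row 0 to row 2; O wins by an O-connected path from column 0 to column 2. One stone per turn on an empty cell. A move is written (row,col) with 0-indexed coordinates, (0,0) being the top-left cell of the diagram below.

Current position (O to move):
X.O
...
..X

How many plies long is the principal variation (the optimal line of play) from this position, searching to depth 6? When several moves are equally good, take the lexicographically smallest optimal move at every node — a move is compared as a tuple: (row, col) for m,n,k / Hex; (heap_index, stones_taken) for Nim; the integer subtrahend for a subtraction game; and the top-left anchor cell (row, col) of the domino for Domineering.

PV length from [X.O/.../..X]: 3 plies

p1 O@[X.O/.../..X]: (0,1)[XOO/.../..X]-1 (1,0)[X.O/O../..X]+1* (1,1)[X.O/.O./..X]+1 (1,2)[X.O/..O/..X]-1 (2,0)[X.O/.../O.X]-1 (2,1)[X.O/.../.OX]-1
p2 X@[X.O/O../..X]: (0,1)[XXO/O../..X]-1* (1,1)[X.O/OX./..X]-1 (1,2)[X.O/O.X/..X]-1 (2,0)[X.O/O../X.X]-1 (2,1)[X.O/O../.XX]-1
p3 O@[XXO/O../..X]: (1,1)[XXO/OO./..X]+1* (1,2)[XXO/O.O/..X]-1 (2,0)[XXO/O../O.X]-1 (2,1)[XXO/O../.OX]-1
p4 X@[XXO/OO./..X] terminal -1; root [X.O/.../..X] d6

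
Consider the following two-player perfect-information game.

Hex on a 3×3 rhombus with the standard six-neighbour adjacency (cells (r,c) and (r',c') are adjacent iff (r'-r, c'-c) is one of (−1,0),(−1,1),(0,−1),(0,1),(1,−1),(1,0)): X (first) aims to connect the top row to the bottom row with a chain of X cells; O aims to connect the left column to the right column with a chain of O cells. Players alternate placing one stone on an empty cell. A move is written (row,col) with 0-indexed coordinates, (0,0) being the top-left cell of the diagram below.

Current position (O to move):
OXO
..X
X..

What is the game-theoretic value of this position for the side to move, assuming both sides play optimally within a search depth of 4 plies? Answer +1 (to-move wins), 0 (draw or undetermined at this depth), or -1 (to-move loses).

ply 1, O at OXO/..X/X.. | (1,0)=-1→OXO/O.X/X..*; (1,1)=-1→OXO/.OX/X..; (2,1)=-1→OXO/..X/XO.; (2,2)=-1→OXO/..X/X.O
ply 2, X at OXO/O.X/X.. | (1,1)=+1→OXO/OXX/X..*; (2,1)=-1→OXO/O.X/XX.; (2,2)=-1→OXO/O.X/X.X
ply 3: OXO/OXX/X.. is terminal -1 (O); from OXO/..X/X.. depth 4

value(OXO/..X/X.., O) = -1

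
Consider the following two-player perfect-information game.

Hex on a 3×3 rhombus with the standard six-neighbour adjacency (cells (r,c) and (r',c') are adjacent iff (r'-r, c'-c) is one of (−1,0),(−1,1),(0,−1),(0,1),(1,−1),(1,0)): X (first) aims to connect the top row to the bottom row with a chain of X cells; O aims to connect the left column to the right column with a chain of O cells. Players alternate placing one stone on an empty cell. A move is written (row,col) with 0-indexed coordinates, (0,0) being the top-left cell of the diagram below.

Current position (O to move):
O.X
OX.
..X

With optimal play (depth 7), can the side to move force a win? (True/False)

p1 O@[O.X/OX./..X]: (0,1)[OOX/OX./..X]-1* (1,2)[O.X/OXO/..X]-1 (2,0)[O.X/OX./O.X]-1 (2,1)[O.X/OX./.OX]-1
p2 X@[OOX/OX./..X]: (1,2)[OOX/OXX/..X]+1* (2,0)[OOX/OX./X.X]+1 (2,1)[OOX/OX./.XX]+1
p3 O@[OOX/OXX/..X] terminal -1; root [O.X/OX./..X] d7

O winning at [O.X/OX./..X]: False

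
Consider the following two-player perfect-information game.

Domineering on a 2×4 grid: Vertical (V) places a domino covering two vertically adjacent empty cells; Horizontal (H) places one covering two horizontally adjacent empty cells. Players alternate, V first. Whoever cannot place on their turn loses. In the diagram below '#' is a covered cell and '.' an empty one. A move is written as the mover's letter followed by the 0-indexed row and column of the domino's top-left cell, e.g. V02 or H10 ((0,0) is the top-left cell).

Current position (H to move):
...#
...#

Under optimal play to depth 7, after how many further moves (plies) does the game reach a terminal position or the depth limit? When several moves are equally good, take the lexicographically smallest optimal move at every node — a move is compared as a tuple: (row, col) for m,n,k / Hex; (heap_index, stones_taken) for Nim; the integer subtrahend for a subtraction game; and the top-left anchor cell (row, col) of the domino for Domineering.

PV length from [...#/...#]: 3 plies

p1 H@[...#/...#]: H00[##.#/...#]+1* H01[.###/...#]+1 H10[...#/##.#]+1 H11[...#/.###]+1
p2 V@[##.#/...#]: V02[####/..##]-1*
p3 H@[####/..##]: H10[####/####]+1*
p4 V@[####/####] terminal -1; root [...#/...#] d7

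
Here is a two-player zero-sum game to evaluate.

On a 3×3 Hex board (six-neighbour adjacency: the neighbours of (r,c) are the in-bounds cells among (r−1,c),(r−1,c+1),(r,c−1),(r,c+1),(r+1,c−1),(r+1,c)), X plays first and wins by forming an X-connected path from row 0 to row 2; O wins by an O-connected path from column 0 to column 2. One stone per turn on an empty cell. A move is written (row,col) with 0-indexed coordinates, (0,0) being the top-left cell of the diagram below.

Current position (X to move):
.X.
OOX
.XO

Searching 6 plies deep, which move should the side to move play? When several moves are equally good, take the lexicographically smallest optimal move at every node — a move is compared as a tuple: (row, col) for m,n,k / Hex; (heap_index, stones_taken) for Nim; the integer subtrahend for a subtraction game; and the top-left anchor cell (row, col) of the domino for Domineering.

p1 X@[.X./OOX/.XO]: (0,0)[XX./OOX/.XO]-1 (0,2)[.XX/OOX/.XO]+1* (2,0)[.X./OOX/XXO]-1
p2 O@[.XX/OOX/.XO] terminal -1; root [.X./OOX/.XO] d6

X's best at [.X./OOX/.XO]: (0,2)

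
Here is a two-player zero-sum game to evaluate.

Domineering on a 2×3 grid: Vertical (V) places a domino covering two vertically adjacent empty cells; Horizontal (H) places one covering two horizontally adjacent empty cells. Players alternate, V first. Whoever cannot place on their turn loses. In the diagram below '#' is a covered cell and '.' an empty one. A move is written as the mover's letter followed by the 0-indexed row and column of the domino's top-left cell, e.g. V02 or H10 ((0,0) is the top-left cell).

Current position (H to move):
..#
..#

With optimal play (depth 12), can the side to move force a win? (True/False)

[..#/..#] H move#1: H00:+1/###/..#*, H10:+1/..#/###
[###/..#] end (terminal -1, V#2); searched ..#/..# to 12

H winning at [..#/..#]: True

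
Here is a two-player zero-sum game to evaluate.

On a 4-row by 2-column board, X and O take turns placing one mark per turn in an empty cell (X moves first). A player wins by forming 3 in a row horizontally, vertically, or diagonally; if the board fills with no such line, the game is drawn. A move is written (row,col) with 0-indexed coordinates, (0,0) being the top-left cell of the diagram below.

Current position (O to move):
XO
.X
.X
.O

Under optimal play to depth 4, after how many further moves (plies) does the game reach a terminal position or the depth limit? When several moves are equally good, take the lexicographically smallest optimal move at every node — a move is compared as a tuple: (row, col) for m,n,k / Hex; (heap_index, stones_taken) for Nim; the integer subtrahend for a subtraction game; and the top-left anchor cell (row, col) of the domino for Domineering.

p1 O@[XO/.X/.X/.O]: (1,0)[XO/OX/.X/.O]+0* (2,0)[XO/.X/OX/.O]+0 (3,0)[XO/.X/.X/OO]+0
p2 X@[XO/OX/.X/.O]: (2,0)[XO/OX/XX/.O]+0* (3,0)[XO/OX/.X/XO]+0
p3 O@[XO/OX/XX/.O]: (3,0)[XO/OX/XX/OO]+0*
p4 X@[XO/OX/XX/OO] terminal +0; root [XO/.X/.X/.O] d4

PV length from [XO/.X/.X/.O]: 3 plies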